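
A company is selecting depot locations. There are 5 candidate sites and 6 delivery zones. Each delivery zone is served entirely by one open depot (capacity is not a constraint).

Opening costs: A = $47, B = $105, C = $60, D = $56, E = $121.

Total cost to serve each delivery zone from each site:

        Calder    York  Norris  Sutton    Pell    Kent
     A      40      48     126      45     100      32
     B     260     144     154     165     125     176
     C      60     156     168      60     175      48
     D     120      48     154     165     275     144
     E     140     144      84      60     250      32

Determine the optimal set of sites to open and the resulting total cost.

Open A only; minimum total cost 438.

For any fixed open set, each delivery zone goes to its cheapest open site; total = fixed + service.
{A}: Calder→A 40, York→A 48, Norris→A 126, Sutton→A 45, Pell→A 100, Kent→A 32. Service 391; fixed 47; total 438.
{A, D}: Calder→A 40, York→A 48, Norris→A 126, Sutton→A 45, Pell→A 100, Kent→A 32. Service 391; fixed 103; total 494.
{A, C}: service 391 + fixed 107 = 498
{A, B, C, D, E}: Calder→A 40, York→A 48, Norris→E 84, Sutton→A 45, Pell→A 100, Kent→A 32. Service 349; fixed 389; total 738.
No other subset beats 438.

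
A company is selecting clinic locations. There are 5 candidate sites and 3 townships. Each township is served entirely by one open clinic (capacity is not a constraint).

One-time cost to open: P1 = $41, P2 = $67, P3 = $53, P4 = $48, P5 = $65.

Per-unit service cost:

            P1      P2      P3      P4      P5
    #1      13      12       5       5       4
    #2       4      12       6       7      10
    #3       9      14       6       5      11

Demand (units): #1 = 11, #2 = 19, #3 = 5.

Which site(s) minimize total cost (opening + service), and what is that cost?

For any fixed open set, each township goes to its cheapest open site; total = fixed + service.
{P1, P4}: #1→P4 5·11=55, #2→P1 4·19=76, #3→P4 5·5=25. Service 156; fixed 89; total 245.
{P3}: service 199 + fixed 53 = 252
{P1, P3}: #1→P3 5·11=55, #2→P1 4·19=76, #3→P3 6·5=30. Service 161; fixed 94; total 255.
{P1, P2, P3, P4, P5}: service 145 + fixed 274 = 419
No other subset beats 245.

Open P1 and P4; minimum total cost 245.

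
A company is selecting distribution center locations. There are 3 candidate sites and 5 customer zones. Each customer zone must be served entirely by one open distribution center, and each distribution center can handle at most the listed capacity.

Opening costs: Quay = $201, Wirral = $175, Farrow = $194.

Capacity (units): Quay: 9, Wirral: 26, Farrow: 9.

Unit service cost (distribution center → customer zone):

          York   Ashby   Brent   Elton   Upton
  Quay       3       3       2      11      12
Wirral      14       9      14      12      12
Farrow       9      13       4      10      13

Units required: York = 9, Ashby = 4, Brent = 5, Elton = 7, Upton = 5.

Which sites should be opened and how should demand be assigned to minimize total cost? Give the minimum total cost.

Minimum total cost: 653

Open {Quay, Wirral}: York→Quay 3·9=27, Ashby→Wirral 9·4=36, Brent→Wirral 14·5=70, Elton→Wirral 12·7=84, Upton→Wirral 12·5=60.
Loads: Quay carries 9/9, Wirral carries 21/26. Service 277; fixed 376; total 653.
Next best feasible plan costs 668.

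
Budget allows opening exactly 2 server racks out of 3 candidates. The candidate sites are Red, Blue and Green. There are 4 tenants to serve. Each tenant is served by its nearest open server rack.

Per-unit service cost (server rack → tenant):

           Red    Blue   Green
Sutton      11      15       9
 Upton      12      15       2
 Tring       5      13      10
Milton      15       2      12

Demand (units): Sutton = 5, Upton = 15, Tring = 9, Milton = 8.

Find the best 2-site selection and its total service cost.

Choose Blue and Green; total service cost 181.

With exactly 2 open, each tenant uses its cheapest among the chosen.
{Blue, Green}: Sutton→Green 9·5=45, Upton→Green 2·15=30, Tring→Green 10·9=90, Milton→Blue 2·8=16. Service cost 181.
{Red, Green}: service cost 216
{Red, Blue}: service cost 296
Among all 3 size-2 choices, {Blue, Green} is lowest.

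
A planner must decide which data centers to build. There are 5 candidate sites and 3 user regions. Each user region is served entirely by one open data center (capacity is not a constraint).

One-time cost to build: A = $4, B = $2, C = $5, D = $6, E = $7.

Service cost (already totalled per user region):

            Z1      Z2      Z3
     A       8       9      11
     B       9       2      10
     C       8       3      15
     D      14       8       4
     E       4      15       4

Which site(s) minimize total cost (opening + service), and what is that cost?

Open B and E; minimum total cost 19.

For any fixed open set, each user region goes to its cheapest open site; total = fixed + service.
{B, E}: Z1→E 4, Z2→B 2, Z3→E 4. Service 10; fixed 9; total 19.
{A, B, E}: Z1→E 4, Z2→B 2, Z3→E 4. Service 10; fixed 13; total 23.
{B}: Z1→B 9, Z2→B 2, Z3→B 10. Service 21; fixed 2; total 23.
{A, B, C, D, E}: service 10 + fixed 24 = 34
No other subset beats 19.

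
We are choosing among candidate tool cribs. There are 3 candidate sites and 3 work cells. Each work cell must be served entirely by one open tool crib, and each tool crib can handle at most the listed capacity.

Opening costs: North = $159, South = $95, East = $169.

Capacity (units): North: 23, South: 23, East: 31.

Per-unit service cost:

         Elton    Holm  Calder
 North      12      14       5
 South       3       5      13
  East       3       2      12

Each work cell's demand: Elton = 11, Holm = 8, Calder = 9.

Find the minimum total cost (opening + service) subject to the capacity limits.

Minimum total cost: 326

Open {East}: Elton→East 3·11=33, Holm→East 2·8=16, Calder→East 12·9=108.
Loads: East carries 28/31. Service 157; fixed 169; total 326.
Next best feasible plan costs 372.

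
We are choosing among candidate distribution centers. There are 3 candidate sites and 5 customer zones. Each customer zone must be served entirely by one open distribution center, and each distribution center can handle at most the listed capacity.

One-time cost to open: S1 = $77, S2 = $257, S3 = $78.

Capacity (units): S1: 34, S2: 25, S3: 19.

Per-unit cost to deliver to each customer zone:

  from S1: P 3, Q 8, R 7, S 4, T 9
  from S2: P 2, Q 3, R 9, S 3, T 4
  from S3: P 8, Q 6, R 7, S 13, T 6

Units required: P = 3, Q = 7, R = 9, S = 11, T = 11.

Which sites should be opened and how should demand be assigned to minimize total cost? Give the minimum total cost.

Open {S1, S3}: P→S1 3·3=9, Q→S3 6·7=42, R→S1 7·9=63, S→S1 4·11=44, T→S3 6·11=66.
Loads: S1 carries 23/34, S3 carries 18/19. Service 224; fixed 155; total 379.
Next best feasible plan costs 393.

Minimum total cost: 379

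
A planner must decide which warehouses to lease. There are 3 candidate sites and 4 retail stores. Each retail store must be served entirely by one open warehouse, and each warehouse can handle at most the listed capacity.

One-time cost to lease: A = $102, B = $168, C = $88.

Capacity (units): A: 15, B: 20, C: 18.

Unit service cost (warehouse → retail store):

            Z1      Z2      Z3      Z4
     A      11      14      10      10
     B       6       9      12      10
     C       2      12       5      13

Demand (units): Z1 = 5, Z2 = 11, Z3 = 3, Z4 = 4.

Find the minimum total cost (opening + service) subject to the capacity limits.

Open {A, C}: Z1→C 2·5=10, Z2→C 12·11=132, Z3→A 10·3=30, Z4→A 10·4=40.
Loads: A carries 7/15, C carries 16/18. Service 212; fixed 190; total 402.
Next best feasible plan costs 409.

Minimum total cost: 402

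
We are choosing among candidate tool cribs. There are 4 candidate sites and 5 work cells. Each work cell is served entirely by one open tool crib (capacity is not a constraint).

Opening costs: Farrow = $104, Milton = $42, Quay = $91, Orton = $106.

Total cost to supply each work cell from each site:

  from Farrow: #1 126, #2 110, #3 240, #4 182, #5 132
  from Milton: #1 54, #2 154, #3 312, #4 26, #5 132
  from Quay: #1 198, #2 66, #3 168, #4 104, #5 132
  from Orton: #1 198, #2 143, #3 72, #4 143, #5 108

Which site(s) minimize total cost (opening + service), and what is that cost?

For any fixed open set, each work cell goes to its cheapest open site; total = fixed + service.
{Milton, Orton}: #1→Milton 54, #2→Orton 143, #3→Orton 72, #4→Milton 26, #5→Orton 108. Service 403; fixed 148; total 551.
{Milton, Quay, Orton}: #1→Milton 54, #2→Quay 66, #3→Orton 72, #4→Milton 26, #5→Orton 108. Service 326; fixed 239; total 565.
{Milton, Quay}: service 446 + fixed 133 = 579
{Farrow, Milton, Quay, Orton}: service 326 + fixed 343 = 669
(All 15 nonempty subsets were checked; Milton and Orton is lowest.)

Open Milton and Orton; minimum total cost 551.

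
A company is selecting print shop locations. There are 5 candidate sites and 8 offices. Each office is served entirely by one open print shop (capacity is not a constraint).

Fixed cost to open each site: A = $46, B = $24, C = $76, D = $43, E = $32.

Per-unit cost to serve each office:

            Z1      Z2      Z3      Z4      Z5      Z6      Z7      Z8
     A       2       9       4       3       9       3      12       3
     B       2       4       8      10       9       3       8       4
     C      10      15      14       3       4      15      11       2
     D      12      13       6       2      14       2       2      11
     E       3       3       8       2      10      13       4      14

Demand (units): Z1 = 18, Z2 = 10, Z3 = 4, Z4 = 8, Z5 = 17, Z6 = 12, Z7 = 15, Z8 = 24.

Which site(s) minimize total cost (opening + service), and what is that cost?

Open B, C and D; minimum total cost 429.

For any fixed open set, each office goes to its cheapest open site; total = fixed + service.
{B, C, D}: Z1→B 2·18=36, Z2→B 4·10=40, Z3→D 6·4=24, Z4→D 2·8=16, Z5→C 4·17=68, Z6→D 2·12=24, Z7→D 2·15=30, Z8→C 2·24=48. Service 286; fixed 143; total 429.
{C, D, E}: service 294 + fixed 151 = 445
{B, C, D, E}: service 276 + fixed 175 = 451
{A, B, C, D, E}: Z1→A 2·18=36, Z2→E 3·10=30, Z3→A 4·4=16, Z4→D 2·8=16, Z5→C 4·17=68, Z6→D 2·12=24, Z7→D 2·15=30, Z8→C 2·24=48. Service 268; fixed 221; total 489.
No other subset beats 429.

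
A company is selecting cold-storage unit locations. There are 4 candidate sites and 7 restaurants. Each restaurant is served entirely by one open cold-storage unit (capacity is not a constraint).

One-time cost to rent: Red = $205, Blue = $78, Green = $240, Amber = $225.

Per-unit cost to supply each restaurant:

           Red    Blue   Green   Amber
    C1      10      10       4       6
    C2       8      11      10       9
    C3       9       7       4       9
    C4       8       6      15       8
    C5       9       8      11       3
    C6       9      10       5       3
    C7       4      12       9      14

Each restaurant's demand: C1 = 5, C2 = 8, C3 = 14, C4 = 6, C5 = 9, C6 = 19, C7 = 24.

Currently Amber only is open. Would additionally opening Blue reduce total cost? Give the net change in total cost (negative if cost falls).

Current service cost with {Amber}: 696.
Adding Blue: each restaurant re-picks its cheapest; new service cost 608, saving 88.
Extra fixed cost: 78. Net change = 78 − 88 = -10.
(Totals: 921 → 911.)

Yes — net change −10 (cost falls by 10).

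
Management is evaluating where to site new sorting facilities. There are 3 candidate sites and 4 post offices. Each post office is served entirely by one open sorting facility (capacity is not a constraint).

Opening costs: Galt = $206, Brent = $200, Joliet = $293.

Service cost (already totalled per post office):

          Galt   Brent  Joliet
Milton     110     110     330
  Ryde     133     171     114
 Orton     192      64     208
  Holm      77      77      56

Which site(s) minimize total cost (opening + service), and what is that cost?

Open Brent only; minimum total cost 622.

For any fixed open set, each post office goes to its cheapest open site; total = fixed + service.
{Brent}: Milton→Brent 110, Ryde→Brent 171, Orton→Brent 64, Holm→Brent 77. Service 422; fixed 200; total 622.
{Galt}: service 512 + fixed 206 = 718
{Galt, Brent}: Milton→Galt 110, Ryde→Galt 133, Orton→Brent 64, Holm→Galt 77. Service 384; fixed 406; total 790.
{Galt, Brent, Joliet}: service 344 + fixed 699 = 1043
No other subset beats 622.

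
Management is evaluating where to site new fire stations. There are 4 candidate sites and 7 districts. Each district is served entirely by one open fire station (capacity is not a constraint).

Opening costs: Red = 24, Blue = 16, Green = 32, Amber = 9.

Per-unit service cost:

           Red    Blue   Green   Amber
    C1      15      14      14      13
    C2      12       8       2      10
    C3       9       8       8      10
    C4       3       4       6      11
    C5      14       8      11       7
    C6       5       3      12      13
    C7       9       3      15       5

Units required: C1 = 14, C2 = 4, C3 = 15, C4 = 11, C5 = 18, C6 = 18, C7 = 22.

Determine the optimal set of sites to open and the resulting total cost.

Open Blue and Amber; minimum total cost 649.

For any fixed open set, each district goes to its cheapest open site; total = fixed + service.
{Blue, Amber}: C1→Amber 13·14=182, C2→Blue 8·4=32, C3→Blue 8·15=120, C4→Blue 4·11=44, C5→Amber 7·18=126, C6→Blue 3·18=54, C7→Blue 3·22=66. Service 624; fixed 25; total 649.
{Blue, Green, Amber}: service 600 + fixed 57 = 657
{Red, Blue, Amber}: C1→Amber 13·14=182, C2→Blue 8·4=32, C3→Blue 8·15=120, C4→Red 3·11=33, C5→Amber 7·18=126, C6→Blue 3·18=54, C7→Blue 3·22=66. Service 613; fixed 49; total 662.
{Red, Blue, Green, Amber}: service 589 + fixed 81 = 670
No other subset beats 649.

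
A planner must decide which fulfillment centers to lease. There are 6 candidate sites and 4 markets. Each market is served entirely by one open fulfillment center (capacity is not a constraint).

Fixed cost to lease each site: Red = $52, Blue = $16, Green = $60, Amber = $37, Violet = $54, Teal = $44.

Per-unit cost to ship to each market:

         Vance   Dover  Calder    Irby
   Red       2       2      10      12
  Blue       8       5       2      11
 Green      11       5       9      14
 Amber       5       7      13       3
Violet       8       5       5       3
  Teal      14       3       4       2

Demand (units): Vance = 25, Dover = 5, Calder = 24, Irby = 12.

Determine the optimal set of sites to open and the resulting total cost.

Open Red, Blue and Teal; minimum total cost 244.

For any fixed open set, each market goes to its cheapest open site; total = fixed + service.
{Red, Blue, Teal}: Vance→Red 2·25=50, Dover→Red 2·5=10, Calder→Blue 2·24=48, Irby→Teal 2·12=24. Service 132; fixed 112; total 244.
{Red, Blue, Amber}: Vance→Red 2·25=50, Dover→Red 2·5=10, Calder→Blue 2·24=48, Irby→Amber 3·12=36. Service 144; fixed 105; total 249.
{Red, Blue, Violet}: Vance→Red 2·25=50, Dover→Red 2·5=10, Calder→Blue 2·24=48, Irby→Violet 3·12=36. Service 144; fixed 122; total 266.
{Red, Blue, Green, Amber, Violet, Teal}: Vance→Red 2·25=50, Dover→Red 2·5=10, Calder→Blue 2·24=48, Irby→Teal 2·12=24. Service 132; fixed 263; total 395.
No other subset beats 244.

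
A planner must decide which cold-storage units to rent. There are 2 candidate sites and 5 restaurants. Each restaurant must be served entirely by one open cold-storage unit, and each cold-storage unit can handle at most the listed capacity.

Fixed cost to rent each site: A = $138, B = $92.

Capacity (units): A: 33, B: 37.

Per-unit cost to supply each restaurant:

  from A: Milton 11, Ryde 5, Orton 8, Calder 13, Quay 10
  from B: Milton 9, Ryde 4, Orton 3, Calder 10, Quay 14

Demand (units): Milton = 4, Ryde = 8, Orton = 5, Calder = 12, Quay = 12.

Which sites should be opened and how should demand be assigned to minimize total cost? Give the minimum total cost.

Minimum total cost: 553

Open {A, B}: Milton→B 9·4=36, Ryde→B 4·8=32, Orton→B 3·5=15, Calder→B 10·12=120, Quay→A 10·12=120.
Loads: A carries 12/33, B carries 29/37. Service 323; fixed 230; total 553.
Next best feasible plan costs 561.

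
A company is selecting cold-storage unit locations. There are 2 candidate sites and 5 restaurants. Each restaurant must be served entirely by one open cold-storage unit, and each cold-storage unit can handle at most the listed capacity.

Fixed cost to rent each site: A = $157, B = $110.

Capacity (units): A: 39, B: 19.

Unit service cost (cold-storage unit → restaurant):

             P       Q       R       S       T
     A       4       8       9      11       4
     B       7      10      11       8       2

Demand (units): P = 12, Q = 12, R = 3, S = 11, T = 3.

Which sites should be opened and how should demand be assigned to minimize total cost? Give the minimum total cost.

Open {A, B}: P→A 4·12=48, Q→A 8·12=96, R→A 9·3=27, S→B 8·11=88, T→B 2·3=6.
Loads: A carries 27/39, B carries 14/19. Service 265; fixed 267; total 532.
Next best feasible plan costs 538.

Minimum total cost: 532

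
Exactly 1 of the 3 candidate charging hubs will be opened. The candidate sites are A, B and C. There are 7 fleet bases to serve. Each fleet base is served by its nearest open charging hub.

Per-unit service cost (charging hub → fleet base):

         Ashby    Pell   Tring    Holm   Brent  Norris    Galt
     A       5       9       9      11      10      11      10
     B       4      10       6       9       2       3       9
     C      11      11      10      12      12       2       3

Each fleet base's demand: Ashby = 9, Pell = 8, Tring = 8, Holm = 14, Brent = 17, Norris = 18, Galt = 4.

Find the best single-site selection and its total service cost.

Choose B only; total service cost 414.

With exactly 1 open, each fleet base uses its cheapest among the chosen.
{B}: Ashby→B 4·9=36, Pell→B 10·8=80, Tring→B 6·8=48, Holm→B 9·14=126, Brent→B 2·17=34, Norris→B 3·18=54, Galt→B 9·4=36. Service cost 414.
{C}: service cost 687
{A}: service cost 751
Among all 3 size-1 choices, {B} is lowest.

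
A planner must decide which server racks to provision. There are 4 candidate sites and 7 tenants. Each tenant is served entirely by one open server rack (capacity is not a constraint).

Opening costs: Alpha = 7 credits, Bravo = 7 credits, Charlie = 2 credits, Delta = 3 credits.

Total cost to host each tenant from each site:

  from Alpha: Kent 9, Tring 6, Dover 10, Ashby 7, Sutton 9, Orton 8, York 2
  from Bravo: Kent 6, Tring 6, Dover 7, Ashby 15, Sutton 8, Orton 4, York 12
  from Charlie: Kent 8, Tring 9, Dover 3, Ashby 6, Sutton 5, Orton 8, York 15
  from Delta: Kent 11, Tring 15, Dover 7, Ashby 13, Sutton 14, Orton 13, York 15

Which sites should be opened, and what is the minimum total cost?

Open Alpha and Charlie; minimum total cost 47.

For any fixed open set, each tenant goes to its cheapest open site; total = fixed + service.
{Alpha, Charlie}: Kent→Charlie 8, Tring→Alpha 6, Dover→Charlie 3, Ashby→Charlie 6, Sutton→Charlie 5, Orton→Alpha 8, York→Alpha 2. Service 38; fixed 9; total 47.
{Alpha, Bravo, Charlie}: Kent→Bravo 6, Tring→Alpha 6, Dover→Charlie 3, Ashby→Charlie 6, Sutton→Charlie 5, Orton→Bravo 4, York→Alpha 2. Service 32; fixed 16; total 48.
{Alpha, Charlie, Delta}: Kent→Charlie 8, Tring→Alpha 6, Dover→Charlie 3, Ashby→Charlie 6, Sutton→Charlie 5, Orton→Alpha 8, York→Alpha 2. Service 38; fixed 12; total 50.
{Alpha, Bravo, Charlie, Delta}: Kent→Bravo 6, Tring→Alpha 6, Dover→Charlie 3, Ashby→Charlie 6, Sutton→Charlie 5, Orton→Bravo 4, York→Alpha 2. Service 32; fixed 19; total 51.
No other subset beats 47.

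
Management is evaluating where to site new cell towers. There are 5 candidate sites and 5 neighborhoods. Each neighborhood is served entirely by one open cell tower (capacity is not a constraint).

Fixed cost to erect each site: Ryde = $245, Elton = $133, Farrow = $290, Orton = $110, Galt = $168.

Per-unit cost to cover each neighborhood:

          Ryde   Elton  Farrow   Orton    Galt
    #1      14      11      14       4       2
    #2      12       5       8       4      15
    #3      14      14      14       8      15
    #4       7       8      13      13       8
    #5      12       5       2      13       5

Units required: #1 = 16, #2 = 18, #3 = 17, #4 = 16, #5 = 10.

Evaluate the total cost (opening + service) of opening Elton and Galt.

Each neighborhood is assigned to its cheapest site among the open ones.
{Elton, Galt}: #1→Galt 2·16=32, #2→Elton 5·18=90, #3→Elton 14·17=238, #4→Elton 8·16=128, #5→Elton 5·10=50. Service 538; fixed 301; total 839.

Total cost: 839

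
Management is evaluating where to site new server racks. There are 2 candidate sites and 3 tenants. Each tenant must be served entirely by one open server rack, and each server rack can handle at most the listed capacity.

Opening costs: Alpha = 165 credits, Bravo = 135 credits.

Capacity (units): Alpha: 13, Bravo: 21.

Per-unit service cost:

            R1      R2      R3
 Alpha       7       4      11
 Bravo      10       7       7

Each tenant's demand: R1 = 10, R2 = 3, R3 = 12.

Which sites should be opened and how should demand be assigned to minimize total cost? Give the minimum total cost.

Open {Alpha, Bravo}: R1→Alpha 7·10=70, R2→Alpha 4·3=12, R3→Bravo 7·12=84.
Loads: Alpha carries 13/13, Bravo carries 12/21. Service 166; fixed 300; total 466.
Next best feasible plan costs 475.

Minimum total cost: 466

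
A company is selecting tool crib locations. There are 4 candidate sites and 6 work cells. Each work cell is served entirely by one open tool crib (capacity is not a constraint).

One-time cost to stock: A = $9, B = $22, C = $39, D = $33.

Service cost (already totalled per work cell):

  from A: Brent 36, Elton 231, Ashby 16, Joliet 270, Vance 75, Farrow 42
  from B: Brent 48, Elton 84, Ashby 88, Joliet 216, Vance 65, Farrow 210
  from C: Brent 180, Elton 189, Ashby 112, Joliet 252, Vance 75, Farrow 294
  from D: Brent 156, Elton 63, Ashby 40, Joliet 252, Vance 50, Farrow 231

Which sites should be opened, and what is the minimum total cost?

For any fixed open set, each work cell goes to its cheapest open site; total = fixed + service.
{A, B, D}: Brent→A 36, Elton→D 63, Ashby→A 16, Joliet→B 216, Vance→D 50, Farrow→A 42. Service 423; fixed 64; total 487.
{A, B}: service 459 + fixed 31 = 490
{A, D}: service 459 + fixed 42 = 501
{A, B, C, D}: Brent→A 36, Elton→D 63, Ashby→A 16, Joliet→B 216, Vance→D 50, Farrow→A 42. Service 423; fixed 103; total 526.
No other subset beats 487.

Open A, B and D; minimum total cost 487.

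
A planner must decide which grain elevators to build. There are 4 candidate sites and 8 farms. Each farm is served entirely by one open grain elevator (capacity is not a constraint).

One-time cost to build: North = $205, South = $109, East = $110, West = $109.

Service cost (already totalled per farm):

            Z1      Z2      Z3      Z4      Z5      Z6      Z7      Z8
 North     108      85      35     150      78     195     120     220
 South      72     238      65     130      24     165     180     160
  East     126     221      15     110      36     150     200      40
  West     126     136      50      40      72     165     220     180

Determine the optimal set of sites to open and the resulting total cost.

For any fixed open set, each farm goes to its cheapest open site; total = fixed + service.
{East, West}: Z1→East 126, Z2→West 136, Z3→East 15, Z4→West 40, Z5→East 36, Z6→East 150, Z7→East 200, Z8→East 40. Service 743; fixed 219; total 962.
{North, East}: Z1→North 108, Z2→North 85, Z3→East 15, Z4→East 110, Z5→East 36, Z6→East 150, Z7→North 120, Z8→East 40. Service 664; fixed 315; total 979.
{South, East, West}: service 657 + fixed 328 = 985
{North, South, East, West}: service 546 + fixed 533 = 1079
(All 15 nonempty subsets were checked; East and West is lowest.)

Open East and West; minimum total cost 962.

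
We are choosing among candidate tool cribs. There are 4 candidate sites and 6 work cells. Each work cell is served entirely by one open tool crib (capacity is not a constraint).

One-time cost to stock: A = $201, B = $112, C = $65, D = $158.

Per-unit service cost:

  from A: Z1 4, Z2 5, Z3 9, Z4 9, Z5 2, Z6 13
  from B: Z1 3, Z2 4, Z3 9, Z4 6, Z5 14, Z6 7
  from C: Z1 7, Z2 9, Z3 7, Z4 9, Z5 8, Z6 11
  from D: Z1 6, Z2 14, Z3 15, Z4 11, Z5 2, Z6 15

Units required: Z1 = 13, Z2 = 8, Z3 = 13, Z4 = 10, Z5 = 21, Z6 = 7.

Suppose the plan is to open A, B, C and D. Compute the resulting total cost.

Total cost: 849

Each work cell is assigned to its cheapest site among the open ones.
{A, B, C, D}: Z1→B 3·13=39, Z2→B 4·8=32, Z3→C 7·13=91, Z4→B 6·10=60, Z5→A 2·21=42, Z6→B 7·7=49. Service 313; fixed 536; total 849.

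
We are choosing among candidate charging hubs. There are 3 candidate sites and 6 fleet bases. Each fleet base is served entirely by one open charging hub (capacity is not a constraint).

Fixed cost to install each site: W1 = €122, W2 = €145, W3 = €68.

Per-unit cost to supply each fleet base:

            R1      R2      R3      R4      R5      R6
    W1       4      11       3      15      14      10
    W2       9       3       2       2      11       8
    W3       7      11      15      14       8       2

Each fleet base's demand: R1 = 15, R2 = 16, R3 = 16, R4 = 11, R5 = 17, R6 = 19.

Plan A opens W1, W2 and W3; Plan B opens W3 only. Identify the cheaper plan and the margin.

Plan A is cheaper by 246.

Plan A: {W1, W2, W3}: R1→W1 4·15=60, R2→W2 3·16=48, R3→W2 2·16=32, R4→W2 2·11=22, R5→W3 8·17=136, R6→W3 2·19=38. Service 336; fixed 335; total 671.
Plan B: {W3}: R1→W3 7·15=105, R2→W3 11·16=176, R3→W3 15·16=240, R4→W3 14·11=154, R5→W3 8·17=136, R6→W3 2·19=38. Service 849; fixed 68; total 917.
Difference: |671 − 917| = 246.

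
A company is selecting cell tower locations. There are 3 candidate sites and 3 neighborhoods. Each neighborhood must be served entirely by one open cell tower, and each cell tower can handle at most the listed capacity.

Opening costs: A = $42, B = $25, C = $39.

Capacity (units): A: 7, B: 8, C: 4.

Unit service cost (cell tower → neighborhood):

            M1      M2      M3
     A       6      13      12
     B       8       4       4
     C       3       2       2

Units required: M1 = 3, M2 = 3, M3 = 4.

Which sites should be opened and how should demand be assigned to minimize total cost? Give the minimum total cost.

Minimum total cost: 101

Open {B, C}: M1→C 3·3=9, M2→B 4·3=12, M3→B 4·4=16.
Loads: B carries 7/8, C carries 3/4. Service 37; fixed 64; total 101.
Next best feasible plan costs 108.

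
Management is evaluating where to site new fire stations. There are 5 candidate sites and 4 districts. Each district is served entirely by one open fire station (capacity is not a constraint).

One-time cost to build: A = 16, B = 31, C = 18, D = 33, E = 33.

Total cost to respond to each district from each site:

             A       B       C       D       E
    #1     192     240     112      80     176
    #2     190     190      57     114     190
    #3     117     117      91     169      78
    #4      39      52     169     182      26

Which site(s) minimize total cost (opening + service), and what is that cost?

Open C and E; minimum total cost 324.

For any fixed open set, each district goes to its cheapest open site; total = fixed + service.
{C, E}: #1→C 112, #2→C 57, #3→E 78, #4→E 26. Service 273; fixed 51; total 324.
{C, D, E}: service 241 + fixed 84 = 325
{A, C}: #1→C 112, #2→C 57, #3→C 91, #4→A 39. Service 299; fixed 34; total 333.
{A, B, C, D, E}: service 241 + fixed 131 = 372
No other subset beats 324.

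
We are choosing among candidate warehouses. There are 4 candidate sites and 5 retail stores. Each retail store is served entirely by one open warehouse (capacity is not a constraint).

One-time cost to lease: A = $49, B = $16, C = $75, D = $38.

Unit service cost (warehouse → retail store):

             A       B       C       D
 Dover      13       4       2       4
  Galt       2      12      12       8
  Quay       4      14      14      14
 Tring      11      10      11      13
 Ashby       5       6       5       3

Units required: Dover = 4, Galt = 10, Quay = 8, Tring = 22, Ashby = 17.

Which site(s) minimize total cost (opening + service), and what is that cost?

For any fixed open set, each retail store goes to its cheapest open site; total = fixed + service.
{A, B}: Dover→B 4·4=16, Galt→A 2·10=20, Quay→A 4·8=32, Tring→B 10·22=220, Ashby→A 5·17=85. Service 373; fixed 65; total 438.
{A, B, D}: Dover→B 4·4=16, Galt→A 2·10=20, Quay→A 4·8=32, Tring→B 10·22=220, Ashby→D 3·17=51. Service 339; fixed 103; total 442.
{A, D}: Dover→D 4·4=16, Galt→A 2·10=20, Quay→A 4·8=32, Tring→A 11·22=242, Ashby→D 3·17=51. Service 361; fixed 87; total 448.
{A, B, C, D}: service 331 + fixed 178 = 509
(All 15 nonempty subsets were checked; A and B is lowest.)

Open A and B; minimum total cost 438.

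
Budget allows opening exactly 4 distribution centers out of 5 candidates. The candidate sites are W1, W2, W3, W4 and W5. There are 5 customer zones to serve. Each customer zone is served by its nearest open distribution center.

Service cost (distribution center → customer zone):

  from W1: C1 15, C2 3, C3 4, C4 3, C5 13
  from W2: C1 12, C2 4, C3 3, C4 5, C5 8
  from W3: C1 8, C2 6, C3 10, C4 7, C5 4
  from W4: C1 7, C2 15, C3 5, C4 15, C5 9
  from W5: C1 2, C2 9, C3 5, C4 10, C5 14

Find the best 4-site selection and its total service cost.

Choose W1, W2, W3 and W5; total service cost 15.

With exactly 4 open, each customer zone uses its cheapest among the chosen.
{W1, W2, W3, W5}: C1→W5 2, C2→W1 3, C3→W2 3, C4→W1 3, C5→W3 4. Service cost 15.
{W1, W3, W4, W5}: service cost 16
{W2, W3, W4, W5}: service cost 18
Among all 5 size-4 choices, {W1, W2, W3, W5} is lowest.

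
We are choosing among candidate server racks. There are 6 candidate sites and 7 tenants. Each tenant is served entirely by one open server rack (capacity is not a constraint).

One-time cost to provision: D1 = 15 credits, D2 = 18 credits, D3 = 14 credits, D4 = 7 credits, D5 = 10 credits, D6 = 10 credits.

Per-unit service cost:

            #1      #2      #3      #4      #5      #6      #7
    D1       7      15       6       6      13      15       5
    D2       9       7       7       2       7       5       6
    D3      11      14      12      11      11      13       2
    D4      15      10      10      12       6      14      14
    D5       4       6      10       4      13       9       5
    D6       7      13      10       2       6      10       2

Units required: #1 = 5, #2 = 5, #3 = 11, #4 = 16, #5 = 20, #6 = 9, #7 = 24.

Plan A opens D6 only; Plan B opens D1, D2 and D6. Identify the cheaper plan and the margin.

Plan A: {D6}: #1→D6 7·5=35, #2→D6 13·5=65, #3→D6 10·11=110, #4→D6 2·16=32, #5→D6 6·20=120, #6→D6 10·9=90, #7→D6 2·24=48. Service 500; fixed 10; total 510.
Plan B: {D1, D2, D6}: #1→D1 7·5=35, #2→D2 7·5=35, #3→D1 6·11=66, #4→D2 2·16=32, #5→D6 6·20=120, #6→D2 5·9=45, #7→D6 2·24=48. Service 381; fixed 43; total 424.
Difference: |510 − 424| = 86.

Plan B is cheaper by 86.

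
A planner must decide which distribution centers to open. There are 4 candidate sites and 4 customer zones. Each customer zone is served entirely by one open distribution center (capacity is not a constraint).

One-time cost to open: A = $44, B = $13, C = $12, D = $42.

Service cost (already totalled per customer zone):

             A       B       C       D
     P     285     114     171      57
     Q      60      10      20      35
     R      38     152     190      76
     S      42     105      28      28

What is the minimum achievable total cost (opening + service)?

Minimum total cost: 226

For any fixed open set, each customer zone goes to its cheapest open site; total = fixed + service.
{B, D}: P→D 57, Q→B 10, R→D 76, S→D 28. Service 171; fixed 55; total 226.
{A, B, D}: service 133 + fixed 99 = 232
{C, D}: service 181 + fixed 54 = 235
{A, B, C, D}: service 133 + fixed 111 = 244
No other subset beats 226.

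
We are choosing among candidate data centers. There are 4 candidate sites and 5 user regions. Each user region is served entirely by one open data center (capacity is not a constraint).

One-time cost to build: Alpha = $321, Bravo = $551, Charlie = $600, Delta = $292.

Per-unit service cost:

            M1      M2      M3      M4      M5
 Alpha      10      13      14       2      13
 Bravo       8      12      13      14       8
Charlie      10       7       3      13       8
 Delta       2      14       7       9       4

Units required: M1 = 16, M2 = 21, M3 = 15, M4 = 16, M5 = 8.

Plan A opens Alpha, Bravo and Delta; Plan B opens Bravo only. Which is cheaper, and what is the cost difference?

Plan B is cheaper by 203.

Plan A: {Alpha, Bravo, Delta}: M1→Delta 2·16=32, M2→Bravo 12·21=252, M3→Delta 7·15=105, M4→Alpha 2·16=32, M5→Delta 4·8=32. Service 453; fixed 1164; total 1617.
Plan B: {Bravo}: M1→Bravo 8·16=128, M2→Bravo 12·21=252, M3→Bravo 13·15=195, M4→Bravo 14·16=224, M5→Bravo 8·8=64. Service 863; fixed 551; total 1414.
Difference: |1617 − 1414| = 203.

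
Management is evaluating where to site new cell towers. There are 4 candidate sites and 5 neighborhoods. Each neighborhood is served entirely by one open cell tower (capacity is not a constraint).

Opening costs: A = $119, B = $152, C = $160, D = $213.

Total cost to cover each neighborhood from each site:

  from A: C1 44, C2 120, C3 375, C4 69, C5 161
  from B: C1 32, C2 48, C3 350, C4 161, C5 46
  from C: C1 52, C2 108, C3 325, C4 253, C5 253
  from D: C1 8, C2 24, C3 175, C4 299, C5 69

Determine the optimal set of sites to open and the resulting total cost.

For any fixed open set, each neighborhood goes to its cheapest open site; total = fixed + service.
{A, D}: C1→D 8, C2→D 24, C3→D 175, C4→A 69, C5→D 69. Service 345; fixed 332; total 677.
{B, D}: C1→D 8, C2→D 24, C3→D 175, C4→B 161, C5→B 46. Service 414; fixed 365; total 779.
{D}: service 575 + fixed 213 = 788
{A, B, C, D}: service 322 + fixed 644 = 966
No other subset beats 677.

Open A and D; minimum total cost 677.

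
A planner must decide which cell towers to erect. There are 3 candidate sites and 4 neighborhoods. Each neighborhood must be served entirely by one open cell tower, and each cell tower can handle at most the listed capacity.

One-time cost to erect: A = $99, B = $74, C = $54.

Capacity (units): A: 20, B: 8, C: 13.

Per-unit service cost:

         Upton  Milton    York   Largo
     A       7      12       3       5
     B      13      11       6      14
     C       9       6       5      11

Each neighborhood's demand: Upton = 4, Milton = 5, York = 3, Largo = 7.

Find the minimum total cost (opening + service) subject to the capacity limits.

Open {A}: Upton→A 7·4=28, Milton→A 12·5=60, York→A 3·3=9, Largo→A 5·7=35.
Loads: A carries 19/20. Service 132; fixed 99; total 231.
Next best feasible plan costs 255.

Minimum total cost: 231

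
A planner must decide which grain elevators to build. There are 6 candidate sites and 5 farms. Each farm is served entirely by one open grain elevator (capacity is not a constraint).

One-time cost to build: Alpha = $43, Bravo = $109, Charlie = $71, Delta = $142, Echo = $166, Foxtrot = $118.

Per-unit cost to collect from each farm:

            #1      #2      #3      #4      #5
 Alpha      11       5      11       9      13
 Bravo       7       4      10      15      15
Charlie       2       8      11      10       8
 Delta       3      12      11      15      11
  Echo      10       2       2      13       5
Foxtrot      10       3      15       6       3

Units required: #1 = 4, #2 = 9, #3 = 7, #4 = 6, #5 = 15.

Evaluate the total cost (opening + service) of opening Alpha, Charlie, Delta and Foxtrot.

Each farm is assigned to its cheapest site among the open ones.
{Alpha, Charlie, Delta, Foxtrot}: #1→Charlie 2·4=8, #2→Foxtrot 3·9=27, #3→Alpha 11·7=77, #4→Foxtrot 6·6=36, #5→Foxtrot 3·15=45. Service 193; fixed 374; total 567.

Total cost: 567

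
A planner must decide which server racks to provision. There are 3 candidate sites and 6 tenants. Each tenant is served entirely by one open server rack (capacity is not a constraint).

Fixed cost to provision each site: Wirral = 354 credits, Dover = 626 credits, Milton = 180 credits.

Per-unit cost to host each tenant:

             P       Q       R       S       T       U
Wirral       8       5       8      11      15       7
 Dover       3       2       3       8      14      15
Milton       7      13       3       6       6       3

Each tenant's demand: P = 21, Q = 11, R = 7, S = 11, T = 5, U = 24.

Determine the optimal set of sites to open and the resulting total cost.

For any fixed open set, each tenant goes to its cheapest open site; total = fixed + service.
{Milton}: P→Milton 7·21=147, Q→Milton 13·11=143, R→Milton 3·7=21, S→Milton 6·11=66, T→Milton 6·5=30, U→Milton 3·24=72. Service 479; fixed 180; total 659.
{Wirral, Milton}: P→Milton 7·21=147, Q→Wirral 5·11=55, R→Milton 3·7=21, S→Milton 6·11=66, T→Milton 6·5=30, U→Milton 3·24=72. Service 391; fixed 534; total 925.
{Wirral}: service 643 + fixed 354 = 997
{Wirral, Dover, Milton}: P→Dover 3·21=63, Q→Dover 2·11=22, R→Dover 3·7=21, S→Milton 6·11=66, T→Milton 6·5=30, U→Milton 3·24=72. Service 274; fixed 1160; total 1434.
No other subset beats 659.

Open Milton only; minimum total cost 659.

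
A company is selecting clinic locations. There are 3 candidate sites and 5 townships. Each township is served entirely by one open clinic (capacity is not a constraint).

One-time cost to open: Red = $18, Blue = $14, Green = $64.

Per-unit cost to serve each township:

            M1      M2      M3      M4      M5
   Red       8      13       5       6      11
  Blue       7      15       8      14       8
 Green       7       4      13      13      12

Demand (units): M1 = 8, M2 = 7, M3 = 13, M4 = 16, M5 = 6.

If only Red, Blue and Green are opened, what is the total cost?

Each township is assigned to its cheapest site among the open ones.
{Red, Blue, Green}: M1→Blue 7·8=56, M2→Green 4·7=28, M3→Red 5·13=65, M4→Red 6·16=96, M5→Blue 8·6=48. Service 293; fixed 96; total 389.

Total cost: 389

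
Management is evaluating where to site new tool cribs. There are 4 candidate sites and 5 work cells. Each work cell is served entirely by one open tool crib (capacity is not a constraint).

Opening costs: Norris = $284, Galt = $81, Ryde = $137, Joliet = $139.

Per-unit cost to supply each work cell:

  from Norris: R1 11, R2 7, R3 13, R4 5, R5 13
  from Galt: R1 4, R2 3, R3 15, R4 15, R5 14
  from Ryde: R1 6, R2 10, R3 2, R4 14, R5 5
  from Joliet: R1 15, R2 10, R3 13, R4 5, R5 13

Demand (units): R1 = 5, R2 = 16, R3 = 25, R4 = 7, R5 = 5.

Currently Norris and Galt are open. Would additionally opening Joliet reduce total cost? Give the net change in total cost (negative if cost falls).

Current service cost with {Norris, Galt}: 493.
Adding Joliet: each work cell re-picks its cheapest; new service cost 493, saving 0.
Extra fixed cost: 139. Net change = 139 − 0 = 139.
(Totals: 858 → 997.)

No — net change +139 (cost rises by 139).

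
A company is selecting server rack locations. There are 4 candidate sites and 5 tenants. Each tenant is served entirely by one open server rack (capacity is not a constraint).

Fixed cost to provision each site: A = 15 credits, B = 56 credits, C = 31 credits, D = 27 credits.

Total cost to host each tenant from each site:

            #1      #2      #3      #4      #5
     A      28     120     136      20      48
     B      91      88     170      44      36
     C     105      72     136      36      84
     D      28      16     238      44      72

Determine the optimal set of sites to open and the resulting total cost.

Open A and D; minimum total cost 290.

For any fixed open set, each tenant goes to its cheapest open site; total = fixed + service.
{A, D}: #1→A 28, #2→D 16, #3→A 136, #4→A 20, #5→A 48. Service 248; fixed 42; total 290.
{A, C, D}: #1→A 28, #2→D 16, #3→A 136, #4→A 20, #5→A 48. Service 248; fixed 73; total 321.
{A, B, D}: #1→A 28, #2→D 16, #3→A 136, #4→A 20, #5→B 36. Service 236; fixed 98; total 334.
{A, B, C, D}: #1→A 28, #2→D 16, #3→A 136, #4→A 20, #5→B 36. Service 236; fixed 129; total 365.
No other subset beats 290.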